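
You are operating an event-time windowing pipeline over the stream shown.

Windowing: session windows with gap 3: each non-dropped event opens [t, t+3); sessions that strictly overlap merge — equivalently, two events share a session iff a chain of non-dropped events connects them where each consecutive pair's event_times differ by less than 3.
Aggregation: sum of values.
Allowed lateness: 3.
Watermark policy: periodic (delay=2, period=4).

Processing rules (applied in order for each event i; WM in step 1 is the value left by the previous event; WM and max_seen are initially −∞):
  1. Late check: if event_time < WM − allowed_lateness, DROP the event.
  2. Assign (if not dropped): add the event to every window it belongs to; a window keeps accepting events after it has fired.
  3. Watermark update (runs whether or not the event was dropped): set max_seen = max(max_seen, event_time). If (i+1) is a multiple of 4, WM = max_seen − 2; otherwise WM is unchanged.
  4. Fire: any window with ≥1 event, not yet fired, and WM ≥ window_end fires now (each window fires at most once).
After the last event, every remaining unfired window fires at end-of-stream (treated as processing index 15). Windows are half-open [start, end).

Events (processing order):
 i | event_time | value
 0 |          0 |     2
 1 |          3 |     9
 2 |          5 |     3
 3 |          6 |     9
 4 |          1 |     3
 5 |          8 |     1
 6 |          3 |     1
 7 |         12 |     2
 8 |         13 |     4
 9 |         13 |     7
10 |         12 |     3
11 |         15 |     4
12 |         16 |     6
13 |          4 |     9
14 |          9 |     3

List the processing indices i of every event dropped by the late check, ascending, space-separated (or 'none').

13 14

i=0 t=0 v=2: → [0,3); WM=−∞
i=1 t=3 v=9: → [3,6); WM=−∞
i=2 t=5 v=3: → [3,8); WM=−∞
i=3 t=6 v=9: → [3,9); WM=4
i=4 t=1 v=3: → [0,9); WM=4
i=5 t=8 v=1: → [0,11); WM=4
i=6 t=3 v=1: → [0,11); WM=4
i=7 t=12 v=2: → [12,15); WM=10
i=8 t=13 v=4: → [12,16); WM=10
i=9 t=13 v=7: → [12,16); WM=10
i=10 t=12 v=3: → [12,16); WM=10
i=11 t=15 v=4: → [12,18); WM=13
i=12 t=16 v=6: → [12,19); WM=13
i=13 t=4 v=9: DROP (t<13-3); WM=13
i=14 t=9 v=3: DROP (t<13-3); WM=13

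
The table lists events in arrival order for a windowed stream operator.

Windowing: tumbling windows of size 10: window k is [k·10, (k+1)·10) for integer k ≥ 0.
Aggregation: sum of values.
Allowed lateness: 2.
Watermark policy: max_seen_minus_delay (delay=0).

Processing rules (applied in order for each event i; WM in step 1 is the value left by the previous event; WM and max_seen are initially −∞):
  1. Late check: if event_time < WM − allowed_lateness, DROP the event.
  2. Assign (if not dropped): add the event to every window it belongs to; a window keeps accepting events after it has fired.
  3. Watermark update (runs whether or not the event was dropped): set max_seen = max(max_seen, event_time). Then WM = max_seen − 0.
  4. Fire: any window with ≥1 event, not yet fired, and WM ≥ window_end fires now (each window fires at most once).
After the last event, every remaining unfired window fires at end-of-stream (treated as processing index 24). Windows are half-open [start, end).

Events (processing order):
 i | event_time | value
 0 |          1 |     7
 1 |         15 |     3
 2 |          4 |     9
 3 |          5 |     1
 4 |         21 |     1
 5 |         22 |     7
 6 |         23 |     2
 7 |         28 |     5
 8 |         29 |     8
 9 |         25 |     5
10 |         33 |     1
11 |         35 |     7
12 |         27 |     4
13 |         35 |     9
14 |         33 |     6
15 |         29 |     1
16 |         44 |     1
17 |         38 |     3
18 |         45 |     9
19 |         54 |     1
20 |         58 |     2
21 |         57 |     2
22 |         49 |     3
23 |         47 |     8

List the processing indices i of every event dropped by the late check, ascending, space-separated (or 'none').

i=0 t=1 v=7: → [0,10); WM=1
i=1 t=15 v=3: → [10,20); WM=15; [0,10) fires=7
i=2 t=4 v=9: DROP (t<15-2); WM=15
i=3 t=5 v=1: DROP (t<15-2); WM=15
i=4 t=21 v=1: → [20,30); WM=21; [10,20) fires=3
i=5 t=22 v=7: → [20,30); WM=22
i=6 t=23 v=2: → [20,30); WM=23
i=7 t=28 v=5: → [20,30); WM=28
i=8 t=29 v=8: → [20,30); WM=29
i=9 t=25 v=5: DROP (t<29-2); WM=29
i=10 t=33 v=1: → [30,40); WM=33; [20,30) fires=23
i=11 t=35 v=7: → [30,40); WM=35
i=12 t=27 v=4: DROP (t<35-2); WM=35
i=13 t=35 v=9: → [30,40); WM=35
i=14 t=33 v=6: → [30,40); WM=35
i=15 t=29 v=1: DROP (t<35-2); WM=35
i=16 t=44 v=1: → [40,50); WM=44; [30,40) fires=23
i=17 t=38 v=3: DROP (t<44-2); WM=44
i=18 t=45 v=9: → [40,50); WM=45
i=19 t=54 v=1: → [50,60); WM=54; [40,50) fires=10
i=20 t=58 v=2: → [50,60); WM=58
i=21 t=57 v=2: → [50,60); WM=58
i=22 t=49 v=3: DROP (t<58-2); WM=58
i=23 t=47 v=8: DROP (t<58-2); WM=58

2 3 9 12 15 17 22 23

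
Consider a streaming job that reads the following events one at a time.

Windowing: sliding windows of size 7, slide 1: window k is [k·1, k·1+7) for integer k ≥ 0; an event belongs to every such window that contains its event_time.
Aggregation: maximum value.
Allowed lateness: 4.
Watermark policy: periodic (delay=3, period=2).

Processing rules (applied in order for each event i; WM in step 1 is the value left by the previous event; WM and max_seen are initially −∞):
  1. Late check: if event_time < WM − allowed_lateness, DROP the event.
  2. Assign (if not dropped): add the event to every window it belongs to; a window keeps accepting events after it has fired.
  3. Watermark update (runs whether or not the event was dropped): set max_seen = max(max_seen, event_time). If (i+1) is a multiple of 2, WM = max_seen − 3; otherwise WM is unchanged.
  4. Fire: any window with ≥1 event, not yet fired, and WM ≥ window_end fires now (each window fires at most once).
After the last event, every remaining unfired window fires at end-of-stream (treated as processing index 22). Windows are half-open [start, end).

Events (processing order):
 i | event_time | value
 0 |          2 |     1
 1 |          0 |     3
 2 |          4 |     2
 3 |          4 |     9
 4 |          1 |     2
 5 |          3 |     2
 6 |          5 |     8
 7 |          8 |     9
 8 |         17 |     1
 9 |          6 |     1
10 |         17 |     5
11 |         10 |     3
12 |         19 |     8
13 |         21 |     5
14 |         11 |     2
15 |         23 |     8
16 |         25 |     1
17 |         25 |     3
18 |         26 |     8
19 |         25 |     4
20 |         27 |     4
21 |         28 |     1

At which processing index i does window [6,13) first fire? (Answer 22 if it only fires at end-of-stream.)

i=0 t=2 v=1: → [2,9),[1,8),[0,7); WM=−∞
i=1 t=0 v=3: → [0,7); WM=-1
i=2 t=4 v=2: → [4,11),[3,10),[2,9),[1,8),[0,7); WM=-1
i=3 t=4 v=9: → [4,11),[3,10),[2,9),[1,8),[0,7); WM=1
i=4 t=1 v=2: → [1,8),[0,7); WM=1
i=5 t=3 v=2: → [3,10),[2,9),[1,8),[0,7); WM=1
i=6 t=5 v=8: → [5,12),[4,11),[3,10),[2,9),[1,8),[0,7); WM=1
i=7 t=8 v=9: → [8,15),[7,14),[6,13),[5,12),[4,11),[3,10),[2,9); WM=5
i=8 t=17 v=1: → [17,24),[16,23),[15,22),[14,21),[13,20),[12,19),[11,18); WM=5
i=9 t=6 v=1: → [6,13),[5,12),[4,11),[3,10),[2,9),[1,8),[0,7); WM=14; [0,7) fires=9 [1,8) fires=9 [2,9) fires=9 [3,10) fires=9 [4,11) fires=9 [5,12) fires=9 [6,13) fires=9 [7,14) fires=9
i=10 t=17 v=5: → [17,24),[16,23),[15,22),[14,21),[13,20),[12,19),[11,18); WM=14
i=11 t=10 v=3: → [10,17),[9,16),[8,15),[7,14),[6,13),[5,12),[4,11); WM=14
i=12 t=19 v=8: → [19,26),[18,25),[17,24),[16,23),[15,22),[14,21),[13,20); WM=14
i=13 t=21 v=5: → [21,28),[20,27),[19,26),[18,25),[17,24),[16,23),[15,22); WM=18; [8,15) fires=9 [9,16) fires=3 [10,17) fires=3 [11,18) fires=5
i=14 t=11 v=2: DROP (t<18-4); WM=18
i=15 t=23 v=8: → [23,30),[22,29),[21,28),[20,27),[19,26),[18,25),[17,24); WM=20; [12,19) fires=5 [13,20) fires=8
i=16 t=25 v=1: → [25,32),[24,31),[23,30),[22,29),[21,28),[20,27),[19,26); WM=20
i=17 t=25 v=3: → [25,32),[24,31),[23,30),[22,29),[21,28),[20,27),[19,26); WM=22; [14,21) fires=8 [15,22) fires=8
i=18 t=26 v=8: → [26,33),[25,32),[24,31),[23,30),[22,29),[21,28),[20,27); WM=22
i=19 t=25 v=4: → [25,32),[24,31),[23,30),[22,29),[21,28),[20,27),[19,26); WM=23; [16,23) fires=8
i=20 t=27 v=4: → [27,34),[26,33),[25,32),[24,31),[23,30),[22,29),[21,28); WM=23
i=21 t=28 v=1: → [28,35),[27,34),[26,33),[25,32),[24,31),[23,30),[22,29); WM=25; [17,24) fires=8 [18,25) fires=8

9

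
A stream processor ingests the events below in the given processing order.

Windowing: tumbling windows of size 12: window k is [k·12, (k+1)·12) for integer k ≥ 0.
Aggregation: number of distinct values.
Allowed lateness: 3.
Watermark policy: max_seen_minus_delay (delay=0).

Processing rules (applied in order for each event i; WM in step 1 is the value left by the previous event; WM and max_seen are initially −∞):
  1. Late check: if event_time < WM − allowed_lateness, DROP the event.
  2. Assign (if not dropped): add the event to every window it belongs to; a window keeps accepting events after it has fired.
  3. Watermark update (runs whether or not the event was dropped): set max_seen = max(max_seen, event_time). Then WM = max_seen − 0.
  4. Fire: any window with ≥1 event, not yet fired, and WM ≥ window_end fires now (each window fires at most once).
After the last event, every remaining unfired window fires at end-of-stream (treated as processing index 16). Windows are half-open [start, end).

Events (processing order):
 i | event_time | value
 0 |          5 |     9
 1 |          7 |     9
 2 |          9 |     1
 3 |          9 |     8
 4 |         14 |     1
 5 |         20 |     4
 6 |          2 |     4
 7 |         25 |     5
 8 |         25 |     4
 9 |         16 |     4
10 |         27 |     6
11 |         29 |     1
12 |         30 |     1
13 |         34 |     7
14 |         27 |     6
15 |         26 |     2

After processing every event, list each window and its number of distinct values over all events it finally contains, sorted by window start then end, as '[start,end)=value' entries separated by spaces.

[0,12)=3 [12,24)=2 [24,36)=5

i=0 t=5 v=9: → [0,12); WM=5
i=1 t=7 v=9: → [0,12); WM=7
i=2 t=9 v=1: → [0,12); WM=9
i=3 t=9 v=8: → [0,12); WM=9
i=4 t=14 v=1: → [12,24); WM=14; [0,12) fires=3
i=5 t=20 v=4: → [12,24); WM=20
i=6 t=2 v=4: DROP (t<20-3); WM=20
i=7 t=25 v=5: → [24,36); WM=25; [12,24) fires=2
i=8 t=25 v=4: → [24,36); WM=25
i=9 t=16 v=4: DROP (t<25-3); WM=25
i=10 t=27 v=6: → [24,36); WM=27
i=11 t=29 v=1: → [24,36); WM=29
i=12 t=30 v=1: → [24,36); WM=30
i=13 t=34 v=7: → [24,36); WM=34
i=14 t=27 v=6: DROP (t<34-3); WM=34
i=15 t=26 v=2: DROP (t<34-3); WM=34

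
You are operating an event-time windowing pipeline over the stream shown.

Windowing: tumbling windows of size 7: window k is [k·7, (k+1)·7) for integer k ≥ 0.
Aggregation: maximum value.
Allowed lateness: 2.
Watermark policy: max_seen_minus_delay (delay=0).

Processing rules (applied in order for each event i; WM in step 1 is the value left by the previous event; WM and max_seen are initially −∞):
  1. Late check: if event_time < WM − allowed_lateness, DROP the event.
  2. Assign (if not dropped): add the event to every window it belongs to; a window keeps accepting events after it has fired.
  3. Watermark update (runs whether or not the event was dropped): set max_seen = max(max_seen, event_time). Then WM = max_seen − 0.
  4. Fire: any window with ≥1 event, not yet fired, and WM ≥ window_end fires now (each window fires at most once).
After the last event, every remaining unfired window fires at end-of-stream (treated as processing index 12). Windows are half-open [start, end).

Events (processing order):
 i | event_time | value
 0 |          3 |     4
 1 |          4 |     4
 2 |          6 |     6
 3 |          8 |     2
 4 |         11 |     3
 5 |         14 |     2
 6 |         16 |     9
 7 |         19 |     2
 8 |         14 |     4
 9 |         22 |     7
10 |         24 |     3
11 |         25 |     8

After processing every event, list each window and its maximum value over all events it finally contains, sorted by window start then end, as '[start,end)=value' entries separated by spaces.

i=0 t=3 v=4: → [0,7); WM=3
i=1 t=4 v=4: → [0,7); WM=4
i=2 t=6 v=6: → [0,7); WM=6
i=3 t=8 v=2: → [7,14); WM=8; [0,7) fires=6
i=4 t=11 v=3: → [7,14); WM=11
i=5 t=14 v=2: → [14,21); WM=14; [7,14) fires=3
i=6 t=16 v=9: → [14,21); WM=16
i=7 t=19 v=2: → [14,21); WM=19
i=8 t=14 v=4: DROP (t<19-2); WM=19
i=9 t=22 v=7: → [21,28); WM=22; [14,21) fires=9
i=10 t=24 v=3: → [21,28); WM=24
i=11 t=25 v=8: → [21,28); WM=25

[0,7)=6 [7,14)=3 [14,21)=9 [21,28)=8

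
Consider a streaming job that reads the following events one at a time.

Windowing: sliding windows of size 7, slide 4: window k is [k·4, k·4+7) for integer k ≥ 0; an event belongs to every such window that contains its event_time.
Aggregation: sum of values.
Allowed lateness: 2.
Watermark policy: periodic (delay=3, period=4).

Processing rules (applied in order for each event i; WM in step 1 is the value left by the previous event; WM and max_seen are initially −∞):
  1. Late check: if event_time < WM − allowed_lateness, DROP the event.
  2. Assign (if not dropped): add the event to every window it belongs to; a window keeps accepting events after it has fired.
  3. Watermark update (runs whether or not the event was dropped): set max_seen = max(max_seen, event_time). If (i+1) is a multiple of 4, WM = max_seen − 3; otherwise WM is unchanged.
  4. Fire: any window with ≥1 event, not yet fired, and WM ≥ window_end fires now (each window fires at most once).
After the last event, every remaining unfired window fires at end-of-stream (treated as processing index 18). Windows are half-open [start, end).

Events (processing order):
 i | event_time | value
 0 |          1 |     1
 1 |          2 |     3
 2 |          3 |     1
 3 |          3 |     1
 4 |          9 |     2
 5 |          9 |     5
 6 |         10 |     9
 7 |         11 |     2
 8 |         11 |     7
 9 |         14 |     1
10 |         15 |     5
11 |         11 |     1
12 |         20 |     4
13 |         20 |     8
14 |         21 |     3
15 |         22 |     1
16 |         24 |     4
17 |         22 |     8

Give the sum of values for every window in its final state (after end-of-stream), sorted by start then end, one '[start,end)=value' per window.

[0,7)=6 [4,11)=16 [8,15)=27 [12,19)=6 [16,23)=24 [20,27)=28 [24,31)=4

i=0 t=1 v=1: → [0,7); WM=−∞
i=1 t=2 v=3: → [0,7); WM=−∞
i=2 t=3 v=1: → [0,7); WM=−∞
i=3 t=3 v=1: → [0,7); WM=0
i=4 t=9 v=2: → [8,15),[4,11); WM=0
i=5 t=9 v=5: → [8,15),[4,11); WM=0
i=6 t=10 v=9: → [8,15),[4,11); WM=0
i=7 t=11 v=2: → [8,15); WM=8; [0,7) fires=6
i=8 t=11 v=7: → [8,15); WM=8
i=9 t=14 v=1: → [12,19),[8,15); WM=8
i=10 t=15 v=5: → [12,19); WM=8
i=11 t=11 v=1: → [8,15); WM=12; [4,11) fires=16
i=12 t=20 v=4: → [20,27),[16,23); WM=12
i=13 t=20 v=8: → [20,27),[16,23); WM=12
i=14 t=21 v=3: → [20,27),[16,23); WM=12
i=15 t=22 v=1: → [20,27),[16,23); WM=19; [8,15) fires=27 [12,19) fires=6
i=16 t=24 v=4: → [24,31),[20,27); WM=19
i=17 t=22 v=8: → [20,27),[16,23); WM=19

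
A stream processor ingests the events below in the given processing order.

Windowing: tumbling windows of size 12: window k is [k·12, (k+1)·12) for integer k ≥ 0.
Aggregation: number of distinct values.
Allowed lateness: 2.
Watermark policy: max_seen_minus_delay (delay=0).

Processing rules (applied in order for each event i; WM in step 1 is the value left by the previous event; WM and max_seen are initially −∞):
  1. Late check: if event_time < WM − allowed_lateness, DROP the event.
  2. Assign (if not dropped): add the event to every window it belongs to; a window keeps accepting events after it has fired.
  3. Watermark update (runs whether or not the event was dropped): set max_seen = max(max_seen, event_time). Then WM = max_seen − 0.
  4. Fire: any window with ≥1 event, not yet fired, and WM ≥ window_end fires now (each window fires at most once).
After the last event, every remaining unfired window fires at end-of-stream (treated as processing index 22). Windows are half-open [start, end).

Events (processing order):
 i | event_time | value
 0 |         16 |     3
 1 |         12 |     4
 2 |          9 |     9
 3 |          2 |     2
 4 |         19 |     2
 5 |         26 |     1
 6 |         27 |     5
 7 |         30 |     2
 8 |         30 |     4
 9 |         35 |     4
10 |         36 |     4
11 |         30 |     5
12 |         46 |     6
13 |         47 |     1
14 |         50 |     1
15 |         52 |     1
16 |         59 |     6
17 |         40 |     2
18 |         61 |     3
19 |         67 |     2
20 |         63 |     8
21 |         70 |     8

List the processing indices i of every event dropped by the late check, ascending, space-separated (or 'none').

1 2 3 11 17 20

i=0 t=16 v=3: → [12,24); WM=16
i=1 t=12 v=4: DROP (t<16-2); WM=16
i=2 t=9 v=9: DROP (t<16-2); WM=16
i=3 t=2 v=2: DROP (t<16-2); WM=16
i=4 t=19 v=2: → [12,24); WM=19
i=5 t=26 v=1: → [24,36); WM=26; [12,24) fires=2
i=6 t=27 v=5: → [24,36); WM=27
i=7 t=30 v=2: → [24,36); WM=30
i=8 t=30 v=4: → [24,36); WM=30
i=9 t=35 v=4: → [24,36); WM=35
i=10 t=36 v=4: → [36,48); WM=36; [24,36) fires=4
i=11 t=30 v=5: DROP (t<36-2); WM=36
i=12 t=46 v=6: → [36,48); WM=46
i=13 t=47 v=1: → [36,48); WM=47
i=14 t=50 v=1: → [48,60); WM=50; [36,48) fires=3
i=15 t=52 v=1: → [48,60); WM=52
i=16 t=59 v=6: → [48,60); WM=59
i=17 t=40 v=2: DROP (t<59-2); WM=59
i=18 t=61 v=3: → [60,72); WM=61; [48,60) fires=2
i=19 t=67 v=2: → [60,72); WM=67
i=20 t=63 v=8: DROP (t<67-2); WM=67
i=21 t=70 v=8: → [60,72); WM=70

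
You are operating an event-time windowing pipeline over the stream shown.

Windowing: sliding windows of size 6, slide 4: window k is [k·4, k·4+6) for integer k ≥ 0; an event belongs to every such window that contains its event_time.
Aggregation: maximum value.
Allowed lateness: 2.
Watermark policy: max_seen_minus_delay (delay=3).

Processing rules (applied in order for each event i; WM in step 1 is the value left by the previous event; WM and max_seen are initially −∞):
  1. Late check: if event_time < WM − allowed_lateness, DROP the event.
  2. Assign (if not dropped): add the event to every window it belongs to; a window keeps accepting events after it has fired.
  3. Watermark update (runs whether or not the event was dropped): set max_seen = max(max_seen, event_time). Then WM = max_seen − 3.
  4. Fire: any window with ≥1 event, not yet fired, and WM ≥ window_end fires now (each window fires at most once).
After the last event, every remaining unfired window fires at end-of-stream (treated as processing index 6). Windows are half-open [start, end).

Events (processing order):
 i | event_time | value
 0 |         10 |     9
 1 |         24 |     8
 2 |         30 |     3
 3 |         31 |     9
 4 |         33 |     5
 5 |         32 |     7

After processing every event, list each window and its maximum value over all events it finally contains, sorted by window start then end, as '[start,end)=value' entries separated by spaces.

i=0 t=10 v=9: → [8,14); WM=7
i=1 t=24 v=8: → [24,30),[20,26); WM=21; [8,14) fires=9
i=2 t=30 v=3: → [28,34); WM=27; [20,26) fires=8
i=3 t=31 v=9: → [28,34); WM=28
i=4 t=33 v=5: → [32,38),[28,34); WM=30; [24,30) fires=8
i=5 t=32 v=7: → [32,38),[28,34); WM=30

[8,14)=9 [20,26)=8 [24,30)=8 [28,34)=9 [32,38)=7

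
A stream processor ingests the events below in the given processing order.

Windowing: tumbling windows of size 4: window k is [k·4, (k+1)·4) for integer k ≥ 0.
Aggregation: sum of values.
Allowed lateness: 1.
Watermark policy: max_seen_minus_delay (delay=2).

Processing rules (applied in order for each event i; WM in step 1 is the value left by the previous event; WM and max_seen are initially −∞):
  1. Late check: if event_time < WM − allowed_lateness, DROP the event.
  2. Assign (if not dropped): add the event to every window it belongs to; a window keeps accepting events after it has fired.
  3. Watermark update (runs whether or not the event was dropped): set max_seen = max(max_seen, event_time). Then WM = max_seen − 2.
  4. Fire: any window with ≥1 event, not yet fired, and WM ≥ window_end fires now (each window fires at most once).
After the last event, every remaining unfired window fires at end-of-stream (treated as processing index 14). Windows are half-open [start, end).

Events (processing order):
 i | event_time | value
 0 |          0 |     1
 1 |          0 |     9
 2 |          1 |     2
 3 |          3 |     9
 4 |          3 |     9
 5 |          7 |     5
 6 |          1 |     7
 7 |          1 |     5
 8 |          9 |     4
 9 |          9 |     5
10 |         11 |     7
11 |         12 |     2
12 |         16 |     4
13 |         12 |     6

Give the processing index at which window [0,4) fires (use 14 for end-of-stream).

5

i=0 t=0 v=1: → [0,4); WM=-2
i=1 t=0 v=9: → [0,4); WM=-2
i=2 t=1 v=2: → [0,4); WM=-1
i=3 t=3 v=9: → [0,4); WM=1
i=4 t=3 v=9: → [0,4); WM=1
i=5 t=7 v=5: → [4,8); WM=5; [0,4) fires=30
i=6 t=1 v=7: DROP (t<5-1); WM=5
i=7 t=1 v=5: DROP (t<5-1); WM=5
i=8 t=9 v=4: → [8,12); WM=7
i=9 t=9 v=5: → [8,12); WM=7
i=10 t=11 v=7: → [8,12); WM=9; [4,8) fires=5
i=11 t=12 v=2: → [12,16); WM=10
i=12 t=16 v=4: → [16,20); WM=14; [8,12) fires=16
i=13 t=12 v=6: DROP (t<14-1); WM=14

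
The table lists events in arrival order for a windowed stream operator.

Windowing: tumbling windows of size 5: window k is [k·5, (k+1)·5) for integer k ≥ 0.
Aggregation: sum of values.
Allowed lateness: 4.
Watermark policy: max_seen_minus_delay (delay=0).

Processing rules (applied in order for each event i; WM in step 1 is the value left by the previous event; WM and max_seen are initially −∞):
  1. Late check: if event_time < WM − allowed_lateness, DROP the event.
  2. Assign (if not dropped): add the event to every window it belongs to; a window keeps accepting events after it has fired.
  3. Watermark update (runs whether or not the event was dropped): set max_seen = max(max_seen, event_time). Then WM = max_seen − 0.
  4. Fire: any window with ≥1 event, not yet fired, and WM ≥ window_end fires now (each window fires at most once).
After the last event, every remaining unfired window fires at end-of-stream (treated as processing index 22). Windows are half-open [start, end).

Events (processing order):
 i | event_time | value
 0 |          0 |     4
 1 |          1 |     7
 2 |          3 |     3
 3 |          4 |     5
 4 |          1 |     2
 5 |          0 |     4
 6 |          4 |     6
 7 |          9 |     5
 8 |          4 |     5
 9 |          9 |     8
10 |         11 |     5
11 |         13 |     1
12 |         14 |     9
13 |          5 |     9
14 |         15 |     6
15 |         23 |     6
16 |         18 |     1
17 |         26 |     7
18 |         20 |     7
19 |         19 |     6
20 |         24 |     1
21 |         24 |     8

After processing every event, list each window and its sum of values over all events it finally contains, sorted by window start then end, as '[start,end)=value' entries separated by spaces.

i=0 t=0 v=4: → [0,5); WM=0
i=1 t=1 v=7: → [0,5); WM=1
i=2 t=3 v=3: → [0,5); WM=3
i=3 t=4 v=5: → [0,5); WM=4
i=4 t=1 v=2: → [0,5); WM=4
i=5 t=0 v=4: → [0,5); WM=4
i=6 t=4 v=6: → [0,5); WM=4
i=7 t=9 v=5: → [5,10); WM=9; [0,5) fires=31
i=8 t=4 v=5: DROP (t<9-4); WM=9
i=9 t=9 v=8: → [5,10); WM=9
i=10 t=11 v=5: → [10,15); WM=11; [5,10) fires=13
i=11 t=13 v=1: → [10,15); WM=13
i=12 t=14 v=9: → [10,15); WM=14
i=13 t=5 v=9: DROP (t<14-4); WM=14
i=14 t=15 v=6: → [15,20); WM=15; [10,15) fires=15
i=15 t=23 v=6: → [20,25); WM=23; [15,20) fires=6
i=16 t=18 v=1: DROP (t<23-4); WM=23
i=17 t=26 v=7: → [25,30); WM=26; [20,25) fires=6
i=18 t=20 v=7: DROP (t<26-4); WM=26
i=19 t=19 v=6: DROP (t<26-4); WM=26
i=20 t=24 v=1: → [20,25); WM=26
i=21 t=24 v=8: → [20,25); WM=26

[0,5)=31 [5,10)=13 [10,15)=15 [15,20)=6 [20,25)=15 [25,30)=7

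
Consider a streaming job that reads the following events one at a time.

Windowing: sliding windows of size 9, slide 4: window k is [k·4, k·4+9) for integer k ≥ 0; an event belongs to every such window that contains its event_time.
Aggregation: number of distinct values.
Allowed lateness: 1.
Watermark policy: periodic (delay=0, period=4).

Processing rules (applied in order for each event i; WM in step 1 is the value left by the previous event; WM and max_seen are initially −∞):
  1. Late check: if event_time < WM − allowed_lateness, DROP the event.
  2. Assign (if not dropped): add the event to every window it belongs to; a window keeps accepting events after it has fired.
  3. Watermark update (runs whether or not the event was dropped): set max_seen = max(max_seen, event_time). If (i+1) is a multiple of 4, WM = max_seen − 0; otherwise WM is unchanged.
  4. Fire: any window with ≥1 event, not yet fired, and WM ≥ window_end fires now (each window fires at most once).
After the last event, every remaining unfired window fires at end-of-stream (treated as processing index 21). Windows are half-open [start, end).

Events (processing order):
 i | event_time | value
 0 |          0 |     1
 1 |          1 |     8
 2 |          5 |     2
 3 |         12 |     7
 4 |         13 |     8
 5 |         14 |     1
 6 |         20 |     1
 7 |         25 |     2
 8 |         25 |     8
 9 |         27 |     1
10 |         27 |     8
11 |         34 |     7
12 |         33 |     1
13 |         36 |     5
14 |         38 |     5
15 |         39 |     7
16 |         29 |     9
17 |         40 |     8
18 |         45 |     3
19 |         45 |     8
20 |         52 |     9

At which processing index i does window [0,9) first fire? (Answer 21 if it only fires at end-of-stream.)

3

i=0 t=0 v=1: → [0,9); WM=−∞
i=1 t=1 v=8: → [0,9); WM=−∞
i=2 t=5 v=2: → [4,13),[0,9); WM=−∞
i=3 t=12 v=7: → [12,21),[8,17),[4,13); WM=12; [0,9) fires=3
i=4 t=13 v=8: → [12,21),[8,17); WM=12
i=5 t=14 v=1: → [12,21),[8,17); WM=12
i=6 t=20 v=1: → [20,29),[16,25),[12,21); WM=12
i=7 t=25 v=2: → [24,33),[20,29); WM=25; [4,13) fires=2 [8,17) fires=3 [12,21) fires=3 [16,25) fires=1
i=8 t=25 v=8: → [24,33),[20,29); WM=25
i=9 t=27 v=1: → [24,33),[20,29); WM=25
i=10 t=27 v=8: → [24,33),[20,29); WM=25
i=11 t=34 v=7: → [32,41),[28,37); WM=34; [20,29) fires=3 [24,33) fires=3
i=12 t=33 v=1: → [32,41),[28,37); WM=34
i=13 t=36 v=5: → [36,45),[32,41),[28,37); WM=34
i=14 t=38 v=5: → [36,45),[32,41); WM=34
i=15 t=39 v=7: → [36,45),[32,41); WM=39; [28,37) fires=3
i=16 t=29 v=9: DROP (t<39-1); WM=39
i=17 t=40 v=8: → [40,49),[36,45),[32,41); WM=39
i=18 t=45 v=3: → [44,53),[40,49); WM=39
i=19 t=45 v=8: → [44,53),[40,49); WM=45; [32,41) fires=4 [36,45) fires=3
i=20 t=52 v=9: → [52,61),[48,57),[44,53); WM=45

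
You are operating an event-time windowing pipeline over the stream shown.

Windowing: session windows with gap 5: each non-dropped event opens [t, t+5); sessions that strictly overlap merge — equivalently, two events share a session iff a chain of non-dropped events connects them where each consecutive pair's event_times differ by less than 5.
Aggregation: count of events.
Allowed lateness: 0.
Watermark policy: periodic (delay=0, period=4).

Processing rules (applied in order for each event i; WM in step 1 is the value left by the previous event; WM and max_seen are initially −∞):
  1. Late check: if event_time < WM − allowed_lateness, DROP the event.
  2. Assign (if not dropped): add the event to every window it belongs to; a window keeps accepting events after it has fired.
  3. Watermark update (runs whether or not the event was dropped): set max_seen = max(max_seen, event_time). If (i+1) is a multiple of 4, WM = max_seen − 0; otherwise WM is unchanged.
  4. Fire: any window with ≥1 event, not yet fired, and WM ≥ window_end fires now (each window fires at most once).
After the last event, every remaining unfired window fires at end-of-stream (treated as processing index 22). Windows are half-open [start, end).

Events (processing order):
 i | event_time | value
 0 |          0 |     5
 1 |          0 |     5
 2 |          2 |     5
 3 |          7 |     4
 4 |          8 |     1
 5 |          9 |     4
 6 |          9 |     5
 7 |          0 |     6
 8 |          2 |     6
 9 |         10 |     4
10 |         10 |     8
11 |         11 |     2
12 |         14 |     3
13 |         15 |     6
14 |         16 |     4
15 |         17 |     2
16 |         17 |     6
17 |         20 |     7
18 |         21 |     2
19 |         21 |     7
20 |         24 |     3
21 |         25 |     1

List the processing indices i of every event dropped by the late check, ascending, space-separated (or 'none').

i=0 t=0 v=5: → [0,5); WM=−∞
i=1 t=0 v=5: → [0,5); WM=−∞
i=2 t=2 v=5: → [0,7); WM=−∞
i=3 t=7 v=4: → [7,12); WM=7
i=4 t=8 v=1: → [7,13); WM=7
i=5 t=9 v=4: → [7,14); WM=7
i=6 t=9 v=5: → [7,14); WM=7
i=7 t=0 v=6: DROP (t<7-0); WM=9
i=8 t=2 v=6: DROP (t<9-0); WM=9
i=9 t=10 v=4: → [7,15); WM=9
i=10 t=10 v=8: → [7,15); WM=9
i=11 t=11 v=2: → [7,16); WM=11
i=12 t=14 v=3: → [7,19); WM=11
i=13 t=15 v=6: → [7,20); WM=11
i=14 t=16 v=4: → [7,21); WM=11
i=15 t=17 v=2: → [7,22); WM=17
i=16 t=17 v=6: → [7,22); WM=17
i=17 t=20 v=7: → [7,25); WM=17
i=18 t=21 v=2: → [7,26); WM=17
i=19 t=21 v=7: → [7,26); WM=21
i=20 t=24 v=3: → [7,29); WM=21
i=21 t=25 v=1: → [7,30); WM=21

7 8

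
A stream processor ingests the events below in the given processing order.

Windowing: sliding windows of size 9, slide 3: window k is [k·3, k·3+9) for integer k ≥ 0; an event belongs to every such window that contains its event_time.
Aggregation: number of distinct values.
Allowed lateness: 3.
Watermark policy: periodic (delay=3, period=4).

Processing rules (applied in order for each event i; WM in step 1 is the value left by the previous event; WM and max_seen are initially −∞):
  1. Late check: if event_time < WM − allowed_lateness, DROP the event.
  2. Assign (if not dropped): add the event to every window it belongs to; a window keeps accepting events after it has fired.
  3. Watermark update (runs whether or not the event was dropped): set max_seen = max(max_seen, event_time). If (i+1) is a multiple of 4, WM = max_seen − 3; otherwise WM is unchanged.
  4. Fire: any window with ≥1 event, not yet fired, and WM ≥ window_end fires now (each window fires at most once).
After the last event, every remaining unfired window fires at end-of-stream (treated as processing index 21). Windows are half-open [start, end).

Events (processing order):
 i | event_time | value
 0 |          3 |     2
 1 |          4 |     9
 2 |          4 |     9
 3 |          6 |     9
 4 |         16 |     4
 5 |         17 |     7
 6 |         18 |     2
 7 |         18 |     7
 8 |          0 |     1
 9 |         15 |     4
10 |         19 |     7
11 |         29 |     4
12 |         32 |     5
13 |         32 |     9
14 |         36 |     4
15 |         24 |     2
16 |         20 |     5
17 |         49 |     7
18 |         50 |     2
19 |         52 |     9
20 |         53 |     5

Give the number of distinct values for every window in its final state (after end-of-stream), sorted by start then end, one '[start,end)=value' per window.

i=0 t=3 v=2: → [3,12),[0,9); WM=−∞
i=1 t=4 v=9: → [3,12),[0,9); WM=−∞
i=2 t=4 v=9: → [3,12),[0,9); WM=−∞
i=3 t=6 v=9: → [6,15),[3,12),[0,9); WM=3
i=4 t=16 v=4: → [15,24),[12,21),[9,18); WM=3
i=5 t=17 v=7: → [15,24),[12,21),[9,18); WM=3
i=6 t=18 v=2: → [18,27),[15,24),[12,21); WM=3
i=7 t=18 v=7: → [18,27),[15,24),[12,21); WM=15; [0,9) fires=2 [3,12) fires=2 [6,15) fires=1
i=8 t=0 v=1: DROP (t<15-3); WM=15
i=9 t=15 v=4: → [15,24),[12,21),[9,18); WM=15
i=10 t=19 v=7: → [18,27),[15,24),[12,21); WM=15
i=11 t=29 v=4: → [27,36),[24,33),[21,30); WM=26; [9,18) fires=2 [12,21) fires=3 [15,24) fires=3
i=12 t=32 v=5: → [30,39),[27,36),[24,33); WM=26
i=13 t=32 v=9: → [30,39),[27,36),[24,33); WM=26
i=14 t=36 v=4: → [36,45),[33,42),[30,39); WM=26
i=15 t=24 v=2: → [24,33),[21,30),[18,27); WM=33; [18,27) fires=2 [21,30) fires=2 [24,33) fires=4
i=16 t=20 v=5: DROP (t<33-3); WM=33
i=17 t=49 v=7: → [48,57),[45,54),[42,51); WM=33
i=18 t=50 v=2: → [48,57),[45,54),[42,51); WM=33
i=19 t=52 v=9: → [51,60),[48,57),[45,54); WM=49; [27,36) fires=3 [30,39) fires=3 [33,42) fires=1 [36,45) fires=1
i=20 t=53 v=5: → [51,60),[48,57),[45,54); WM=49

[0,9)=2 [3,12)=2 [6,15)=1 [9,18)=2 [12,21)=3 [15,24)=3 [18,27)=2 [21,30)=2 [24,33)=4 [27,36)=3 [30,39)=3 [33,42)=1 [36,45)=1 [42,51)=2 [45,54)=4 [48,57)=4 [51,60)=2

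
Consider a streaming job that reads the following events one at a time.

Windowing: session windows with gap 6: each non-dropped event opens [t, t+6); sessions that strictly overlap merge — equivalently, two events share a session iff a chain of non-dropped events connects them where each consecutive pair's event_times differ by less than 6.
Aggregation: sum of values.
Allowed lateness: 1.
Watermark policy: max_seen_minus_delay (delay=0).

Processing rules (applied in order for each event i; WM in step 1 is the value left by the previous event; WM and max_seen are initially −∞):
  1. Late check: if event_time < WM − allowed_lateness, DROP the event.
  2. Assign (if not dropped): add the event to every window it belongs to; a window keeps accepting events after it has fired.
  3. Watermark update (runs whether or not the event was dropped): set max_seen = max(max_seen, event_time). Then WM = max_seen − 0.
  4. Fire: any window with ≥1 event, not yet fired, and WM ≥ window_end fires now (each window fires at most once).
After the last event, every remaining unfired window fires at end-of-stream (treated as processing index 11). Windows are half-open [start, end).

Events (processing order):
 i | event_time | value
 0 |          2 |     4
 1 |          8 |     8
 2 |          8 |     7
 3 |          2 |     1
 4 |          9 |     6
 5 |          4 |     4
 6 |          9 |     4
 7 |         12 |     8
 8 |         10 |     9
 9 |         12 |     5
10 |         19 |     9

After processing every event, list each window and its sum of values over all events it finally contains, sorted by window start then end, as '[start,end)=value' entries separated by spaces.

i=0 t=2 v=4: → [2,8); WM=2
i=1 t=8 v=8: → [8,14); WM=8
i=2 t=8 v=7: → [8,14); WM=8
i=3 t=2 v=1: DROP (t<8-1); WM=8
i=4 t=9 v=6: → [8,15); WM=9
i=5 t=4 v=4: DROP (t<9-1); WM=9
i=6 t=9 v=4: → [8,15); WM=9
i=7 t=12 v=8: → [8,18); WM=12
i=8 t=10 v=9: DROP (t<12-1); WM=12
i=9 t=12 v=5: → [8,18); WM=12
i=10 t=19 v=9: → [19,25); WM=19

[2,8)=4 [8,18)=38 [19,25)=9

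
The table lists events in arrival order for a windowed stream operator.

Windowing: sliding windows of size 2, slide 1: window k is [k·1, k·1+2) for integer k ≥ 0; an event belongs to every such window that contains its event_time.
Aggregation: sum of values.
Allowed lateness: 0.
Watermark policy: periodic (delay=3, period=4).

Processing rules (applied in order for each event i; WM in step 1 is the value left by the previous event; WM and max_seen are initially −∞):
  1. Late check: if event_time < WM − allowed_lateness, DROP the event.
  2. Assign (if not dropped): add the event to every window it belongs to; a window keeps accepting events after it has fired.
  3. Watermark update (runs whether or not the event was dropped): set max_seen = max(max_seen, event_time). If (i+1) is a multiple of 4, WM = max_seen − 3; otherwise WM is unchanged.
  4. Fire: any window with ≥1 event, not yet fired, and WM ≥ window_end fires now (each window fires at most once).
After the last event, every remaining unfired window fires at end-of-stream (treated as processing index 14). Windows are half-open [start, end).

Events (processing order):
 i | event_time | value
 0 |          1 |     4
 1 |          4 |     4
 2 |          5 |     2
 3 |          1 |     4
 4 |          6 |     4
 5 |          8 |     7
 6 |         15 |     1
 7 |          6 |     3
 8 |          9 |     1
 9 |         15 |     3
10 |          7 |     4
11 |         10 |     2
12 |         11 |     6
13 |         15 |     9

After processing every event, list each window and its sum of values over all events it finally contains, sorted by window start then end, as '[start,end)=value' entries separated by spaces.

[0,2)=8 [1,3)=8 [3,5)=4 [4,6)=6 [5,7)=9 [6,8)=7 [7,9)=7 [8,10)=7 [14,16)=13 [15,17)=13

i=0 t=1 v=4: → [1,3),[0,2); WM=−∞
i=1 t=4 v=4: → [4,6),[3,5); WM=−∞
i=2 t=5 v=2: → [5,7),[4,6); WM=−∞
i=3 t=1 v=4: → [1,3),[0,2); WM=2; [0,2) fires=8
i=4 t=6 v=4: → [6,8),[5,7); WM=2
i=5 t=8 v=7: → [8,10),[7,9); WM=2
i=6 t=15 v=1: → [15,17),[14,16); WM=2
i=7 t=6 v=3: → [6,8),[5,7); WM=12; [1,3) fires=8 [3,5) fires=4 [4,6) fires=6 [5,7) fires=9 [6,8) fires=7 [7,9) fires=7 [8,10) fires=7
i=8 t=9 v=1: DROP (t<12-0); WM=12
i=9 t=15 v=3: → [15,17),[14,16); WM=12
i=10 t=7 v=4: DROP (t<12-0); WM=12
i=11 t=10 v=2: DROP (t<12-0); WM=12
i=12 t=11 v=6: DROP (t<12-0); WM=12
i=13 t=15 v=9: → [15,17),[14,16); WM=12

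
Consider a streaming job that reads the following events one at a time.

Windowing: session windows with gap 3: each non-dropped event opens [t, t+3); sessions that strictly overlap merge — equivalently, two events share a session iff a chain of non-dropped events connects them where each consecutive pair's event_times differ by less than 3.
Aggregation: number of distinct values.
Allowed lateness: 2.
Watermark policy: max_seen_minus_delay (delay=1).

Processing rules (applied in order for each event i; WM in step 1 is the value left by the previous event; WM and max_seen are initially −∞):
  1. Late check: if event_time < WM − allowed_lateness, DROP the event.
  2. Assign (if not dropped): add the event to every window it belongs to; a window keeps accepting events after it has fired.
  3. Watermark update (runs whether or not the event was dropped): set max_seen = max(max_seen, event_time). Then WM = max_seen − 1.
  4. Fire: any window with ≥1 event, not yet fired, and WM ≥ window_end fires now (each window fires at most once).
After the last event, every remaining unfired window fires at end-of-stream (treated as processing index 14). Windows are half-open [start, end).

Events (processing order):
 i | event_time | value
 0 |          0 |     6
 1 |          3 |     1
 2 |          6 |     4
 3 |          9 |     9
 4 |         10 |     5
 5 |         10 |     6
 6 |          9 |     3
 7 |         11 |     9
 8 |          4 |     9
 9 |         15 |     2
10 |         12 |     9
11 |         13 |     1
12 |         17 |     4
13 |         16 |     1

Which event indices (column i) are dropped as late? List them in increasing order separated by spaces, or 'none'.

i=0 t=0 v=6: → [0,3); WM=-1
i=1 t=3 v=1: → [3,6); WM=2
i=2 t=6 v=4: → [6,9); WM=5
i=3 t=9 v=9: → [9,12); WM=8
i=4 t=10 v=5: → [9,13); WM=9
i=5 t=10 v=6: → [9,13); WM=9
i=6 t=9 v=3: → [9,13); WM=9
i=7 t=11 v=9: → [9,14); WM=10
i=8 t=4 v=9: DROP (t<10-2); WM=10
i=9 t=15 v=2: → [15,18); WM=14
i=10 t=12 v=9: → [9,15); WM=14
i=11 t=13 v=1: → [9,18); WM=14
i=12 t=17 v=4: → [9,20); WM=16
i=13 t=16 v=1: → [9,20); WM=16

8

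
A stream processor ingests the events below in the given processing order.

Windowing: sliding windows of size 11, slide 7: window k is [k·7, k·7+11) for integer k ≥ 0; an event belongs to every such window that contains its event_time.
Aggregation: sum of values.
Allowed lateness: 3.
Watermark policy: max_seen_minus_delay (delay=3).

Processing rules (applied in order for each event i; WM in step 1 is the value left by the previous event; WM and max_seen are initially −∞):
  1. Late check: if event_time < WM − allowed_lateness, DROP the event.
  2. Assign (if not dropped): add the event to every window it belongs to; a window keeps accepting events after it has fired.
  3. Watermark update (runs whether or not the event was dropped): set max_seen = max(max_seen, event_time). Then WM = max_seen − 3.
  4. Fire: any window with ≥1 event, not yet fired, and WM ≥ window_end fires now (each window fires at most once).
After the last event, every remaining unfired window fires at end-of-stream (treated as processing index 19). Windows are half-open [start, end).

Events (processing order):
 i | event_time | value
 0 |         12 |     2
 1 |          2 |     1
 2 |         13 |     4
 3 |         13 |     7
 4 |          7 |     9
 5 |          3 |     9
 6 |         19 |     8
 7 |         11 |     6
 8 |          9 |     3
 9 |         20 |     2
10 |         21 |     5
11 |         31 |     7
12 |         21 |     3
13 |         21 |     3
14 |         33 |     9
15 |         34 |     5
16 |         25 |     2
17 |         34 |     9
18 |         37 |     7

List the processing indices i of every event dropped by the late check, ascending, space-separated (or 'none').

1 5 7 8 12 13 16

i=0 t=12 v=2: → [7,18); WM=9
i=1 t=2 v=1: DROP (t<9-3); WM=9
i=2 t=13 v=4: → [7,18); WM=10
i=3 t=13 v=7: → [7,18); WM=10
i=4 t=7 v=9: → [7,18),[0,11); WM=10
i=5 t=3 v=9: DROP (t<10-3); WM=10
i=6 t=19 v=8: → [14,25); WM=16; [0,11) fires=9
i=7 t=11 v=6: DROP (t<16-3); WM=16
i=8 t=9 v=3: DROP (t<16-3); WM=16
i=9 t=20 v=2: → [14,25); WM=17
i=10 t=21 v=5: → [21,32),[14,25); WM=18; [7,18) fires=22
i=11 t=31 v=7: → [28,39),[21,32); WM=28; [14,25) fires=15
i=12 t=21 v=3: DROP (t<28-3); WM=28
i=13 t=21 v=3: DROP (t<28-3); WM=28
i=14 t=33 v=9: → [28,39); WM=30
i=15 t=34 v=5: → [28,39); WM=31
i=16 t=25 v=2: DROP (t<31-3); WM=31
i=17 t=34 v=9: → [28,39); WM=31
i=18 t=37 v=7: → [35,46),[28,39); WM=34; [21,32) fires=12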